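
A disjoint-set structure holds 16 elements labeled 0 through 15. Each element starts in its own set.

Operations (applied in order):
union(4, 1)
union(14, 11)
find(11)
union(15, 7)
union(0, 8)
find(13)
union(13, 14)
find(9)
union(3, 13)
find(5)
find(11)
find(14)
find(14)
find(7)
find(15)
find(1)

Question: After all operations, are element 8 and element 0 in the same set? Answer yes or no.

Answer: yes

Derivation:
Step 1: union(4, 1) -> merged; set of 4 now {1, 4}
Step 2: union(14, 11) -> merged; set of 14 now {11, 14}
Step 3: find(11) -> no change; set of 11 is {11, 14}
Step 4: union(15, 7) -> merged; set of 15 now {7, 15}
Step 5: union(0, 8) -> merged; set of 0 now {0, 8}
Step 6: find(13) -> no change; set of 13 is {13}
Step 7: union(13, 14) -> merged; set of 13 now {11, 13, 14}
Step 8: find(9) -> no change; set of 9 is {9}
Step 9: union(3, 13) -> merged; set of 3 now {3, 11, 13, 14}
Step 10: find(5) -> no change; set of 5 is {5}
Step 11: find(11) -> no change; set of 11 is {3, 11, 13, 14}
Step 12: find(14) -> no change; set of 14 is {3, 11, 13, 14}
Step 13: find(14) -> no change; set of 14 is {3, 11, 13, 14}
Step 14: find(7) -> no change; set of 7 is {7, 15}
Step 15: find(15) -> no change; set of 15 is {7, 15}
Step 16: find(1) -> no change; set of 1 is {1, 4}
Set of 8: {0, 8}; 0 is a member.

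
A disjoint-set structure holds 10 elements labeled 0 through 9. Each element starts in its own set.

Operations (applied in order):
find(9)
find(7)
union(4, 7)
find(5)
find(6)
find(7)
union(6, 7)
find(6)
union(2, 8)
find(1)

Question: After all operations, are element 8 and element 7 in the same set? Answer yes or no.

Answer: no

Derivation:
Step 1: find(9) -> no change; set of 9 is {9}
Step 2: find(7) -> no change; set of 7 is {7}
Step 3: union(4, 7) -> merged; set of 4 now {4, 7}
Step 4: find(5) -> no change; set of 5 is {5}
Step 5: find(6) -> no change; set of 6 is {6}
Step 6: find(7) -> no change; set of 7 is {4, 7}
Step 7: union(6, 7) -> merged; set of 6 now {4, 6, 7}
Step 8: find(6) -> no change; set of 6 is {4, 6, 7}
Step 9: union(2, 8) -> merged; set of 2 now {2, 8}
Step 10: find(1) -> no change; set of 1 is {1}
Set of 8: {2, 8}; 7 is not a member.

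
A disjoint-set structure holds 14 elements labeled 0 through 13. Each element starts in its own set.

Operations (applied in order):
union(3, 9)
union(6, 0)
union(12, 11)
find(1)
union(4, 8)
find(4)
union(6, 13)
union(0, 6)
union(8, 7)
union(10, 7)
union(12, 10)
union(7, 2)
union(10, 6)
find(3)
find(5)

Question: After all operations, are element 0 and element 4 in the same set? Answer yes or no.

Answer: yes

Derivation:
Step 1: union(3, 9) -> merged; set of 3 now {3, 9}
Step 2: union(6, 0) -> merged; set of 6 now {0, 6}
Step 3: union(12, 11) -> merged; set of 12 now {11, 12}
Step 4: find(1) -> no change; set of 1 is {1}
Step 5: union(4, 8) -> merged; set of 4 now {4, 8}
Step 6: find(4) -> no change; set of 4 is {4, 8}
Step 7: union(6, 13) -> merged; set of 6 now {0, 6, 13}
Step 8: union(0, 6) -> already same set; set of 0 now {0, 6, 13}
Step 9: union(8, 7) -> merged; set of 8 now {4, 7, 8}
Step 10: union(10, 7) -> merged; set of 10 now {4, 7, 8, 10}
Step 11: union(12, 10) -> merged; set of 12 now {4, 7, 8, 10, 11, 12}
Step 12: union(7, 2) -> merged; set of 7 now {2, 4, 7, 8, 10, 11, 12}
Step 13: union(10, 6) -> merged; set of 10 now {0, 2, 4, 6, 7, 8, 10, 11, 12, 13}
Step 14: find(3) -> no change; set of 3 is {3, 9}
Step 15: find(5) -> no change; set of 5 is {5}
Set of 0: {0, 2, 4, 6, 7, 8, 10, 11, 12, 13}; 4 is a member.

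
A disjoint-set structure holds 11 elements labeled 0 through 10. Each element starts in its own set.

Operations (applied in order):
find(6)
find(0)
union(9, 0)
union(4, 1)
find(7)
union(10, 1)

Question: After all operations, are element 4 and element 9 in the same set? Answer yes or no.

Answer: no

Derivation:
Step 1: find(6) -> no change; set of 6 is {6}
Step 2: find(0) -> no change; set of 0 is {0}
Step 3: union(9, 0) -> merged; set of 9 now {0, 9}
Step 4: union(4, 1) -> merged; set of 4 now {1, 4}
Step 5: find(7) -> no change; set of 7 is {7}
Step 6: union(10, 1) -> merged; set of 10 now {1, 4, 10}
Set of 4: {1, 4, 10}; 9 is not a member.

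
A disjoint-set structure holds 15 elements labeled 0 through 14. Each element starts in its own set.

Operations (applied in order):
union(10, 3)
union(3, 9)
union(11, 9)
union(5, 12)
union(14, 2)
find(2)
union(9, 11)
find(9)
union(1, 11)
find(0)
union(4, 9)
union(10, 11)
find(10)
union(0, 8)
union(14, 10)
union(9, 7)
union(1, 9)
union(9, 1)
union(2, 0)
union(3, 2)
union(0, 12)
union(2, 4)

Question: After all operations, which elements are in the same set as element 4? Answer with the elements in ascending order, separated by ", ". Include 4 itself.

Answer: 0, 1, 2, 3, 4, 5, 7, 8, 9, 10, 11, 12, 14

Derivation:
Step 1: union(10, 3) -> merged; set of 10 now {3, 10}
Step 2: union(3, 9) -> merged; set of 3 now {3, 9, 10}
Step 3: union(11, 9) -> merged; set of 11 now {3, 9, 10, 11}
Step 4: union(5, 12) -> merged; set of 5 now {5, 12}
Step 5: union(14, 2) -> merged; set of 14 now {2, 14}
Step 6: find(2) -> no change; set of 2 is {2, 14}
Step 7: union(9, 11) -> already same set; set of 9 now {3, 9, 10, 11}
Step 8: find(9) -> no change; set of 9 is {3, 9, 10, 11}
Step 9: union(1, 11) -> merged; set of 1 now {1, 3, 9, 10, 11}
Step 10: find(0) -> no change; set of 0 is {0}
Step 11: union(4, 9) -> merged; set of 4 now {1, 3, 4, 9, 10, 11}
Step 12: union(10, 11) -> already same set; set of 10 now {1, 3, 4, 9, 10, 11}
Step 13: find(10) -> no change; set of 10 is {1, 3, 4, 9, 10, 11}
Step 14: union(0, 8) -> merged; set of 0 now {0, 8}
Step 15: union(14, 10) -> merged; set of 14 now {1, 2, 3, 4, 9, 10, 11, 14}
Step 16: union(9, 7) -> merged; set of 9 now {1, 2, 3, 4, 7, 9, 10, 11, 14}
Step 17: union(1, 9) -> already same set; set of 1 now {1, 2, 3, 4, 7, 9, 10, 11, 14}
Step 18: union(9, 1) -> already same set; set of 9 now {1, 2, 3, 4, 7, 9, 10, 11, 14}
Step 19: union(2, 0) -> merged; set of 2 now {0, 1, 2, 3, 4, 7, 8, 9, 10, 11, 14}
Step 20: union(3, 2) -> already same set; set of 3 now {0, 1, 2, 3, 4, 7, 8, 9, 10, 11, 14}
Step 21: union(0, 12) -> merged; set of 0 now {0, 1, 2, 3, 4, 5, 7, 8, 9, 10, 11, 12, 14}
Step 22: union(2, 4) -> already same set; set of 2 now {0, 1, 2, 3, 4, 5, 7, 8, 9, 10, 11, 12, 14}
Component of 4: {0, 1, 2, 3, 4, 5, 7, 8, 9, 10, 11, 12, 14}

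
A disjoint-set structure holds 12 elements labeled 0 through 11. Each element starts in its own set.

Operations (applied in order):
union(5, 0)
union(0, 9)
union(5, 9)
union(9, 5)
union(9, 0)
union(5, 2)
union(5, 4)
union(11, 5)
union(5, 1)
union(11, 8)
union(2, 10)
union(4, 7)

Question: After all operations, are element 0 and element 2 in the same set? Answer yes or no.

Step 1: union(5, 0) -> merged; set of 5 now {0, 5}
Step 2: union(0, 9) -> merged; set of 0 now {0, 5, 9}
Step 3: union(5, 9) -> already same set; set of 5 now {0, 5, 9}
Step 4: union(9, 5) -> already same set; set of 9 now {0, 5, 9}
Step 5: union(9, 0) -> already same set; set of 9 now {0, 5, 9}
Step 6: union(5, 2) -> merged; set of 5 now {0, 2, 5, 9}
Step 7: union(5, 4) -> merged; set of 5 now {0, 2, 4, 5, 9}
Step 8: union(11, 5) -> merged; set of 11 now {0, 2, 4, 5, 9, 11}
Step 9: union(5, 1) -> merged; set of 5 now {0, 1, 2, 4, 5, 9, 11}
Step 10: union(11, 8) -> merged; set of 11 now {0, 1, 2, 4, 5, 8, 9, 11}
Step 11: union(2, 10) -> merged; set of 2 now {0, 1, 2, 4, 5, 8, 9, 10, 11}
Step 12: union(4, 7) -> merged; set of 4 now {0, 1, 2, 4, 5, 7, 8, 9, 10, 11}
Set of 0: {0, 1, 2, 4, 5, 7, 8, 9, 10, 11}; 2 is a member.

Answer: yes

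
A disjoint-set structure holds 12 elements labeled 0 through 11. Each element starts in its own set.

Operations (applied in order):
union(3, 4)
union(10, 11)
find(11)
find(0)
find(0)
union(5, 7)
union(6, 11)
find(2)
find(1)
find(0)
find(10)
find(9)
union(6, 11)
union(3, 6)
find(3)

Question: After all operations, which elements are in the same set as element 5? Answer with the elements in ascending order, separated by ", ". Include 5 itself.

Step 1: union(3, 4) -> merged; set of 3 now {3, 4}
Step 2: union(10, 11) -> merged; set of 10 now {10, 11}
Step 3: find(11) -> no change; set of 11 is {10, 11}
Step 4: find(0) -> no change; set of 0 is {0}
Step 5: find(0) -> no change; set of 0 is {0}
Step 6: union(5, 7) -> merged; set of 5 now {5, 7}
Step 7: union(6, 11) -> merged; set of 6 now {6, 10, 11}
Step 8: find(2) -> no change; set of 2 is {2}
Step 9: find(1) -> no change; set of 1 is {1}
Step 10: find(0) -> no change; set of 0 is {0}
Step 11: find(10) -> no change; set of 10 is {6, 10, 11}
Step 12: find(9) -> no change; set of 9 is {9}
Step 13: union(6, 11) -> already same set; set of 6 now {6, 10, 11}
Step 14: union(3, 6) -> merged; set of 3 now {3, 4, 6, 10, 11}
Step 15: find(3) -> no change; set of 3 is {3, 4, 6, 10, 11}
Component of 5: {5, 7}

Answer: 5, 7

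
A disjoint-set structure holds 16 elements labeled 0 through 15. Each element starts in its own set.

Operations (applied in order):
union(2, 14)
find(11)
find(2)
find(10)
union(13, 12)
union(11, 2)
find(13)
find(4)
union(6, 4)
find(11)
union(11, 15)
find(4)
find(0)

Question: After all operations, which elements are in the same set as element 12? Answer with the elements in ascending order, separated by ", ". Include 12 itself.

Answer: 12, 13

Derivation:
Step 1: union(2, 14) -> merged; set of 2 now {2, 14}
Step 2: find(11) -> no change; set of 11 is {11}
Step 3: find(2) -> no change; set of 2 is {2, 14}
Step 4: find(10) -> no change; set of 10 is {10}
Step 5: union(13, 12) -> merged; set of 13 now {12, 13}
Step 6: union(11, 2) -> merged; set of 11 now {2, 11, 14}
Step 7: find(13) -> no change; set of 13 is {12, 13}
Step 8: find(4) -> no change; set of 4 is {4}
Step 9: union(6, 4) -> merged; set of 6 now {4, 6}
Step 10: find(11) -> no change; set of 11 is {2, 11, 14}
Step 11: union(11, 15) -> merged; set of 11 now {2, 11, 14, 15}
Step 12: find(4) -> no change; set of 4 is {4, 6}
Step 13: find(0) -> no change; set of 0 is {0}
Component of 12: {12, 13}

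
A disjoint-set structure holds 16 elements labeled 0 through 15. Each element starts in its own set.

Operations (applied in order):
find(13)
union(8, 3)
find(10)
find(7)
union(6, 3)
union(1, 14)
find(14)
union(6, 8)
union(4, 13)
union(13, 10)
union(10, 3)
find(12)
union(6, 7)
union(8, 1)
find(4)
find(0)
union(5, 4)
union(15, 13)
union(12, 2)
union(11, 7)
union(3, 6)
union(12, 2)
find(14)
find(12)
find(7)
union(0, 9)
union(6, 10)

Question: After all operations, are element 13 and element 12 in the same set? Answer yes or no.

Step 1: find(13) -> no change; set of 13 is {13}
Step 2: union(8, 3) -> merged; set of 8 now {3, 8}
Step 3: find(10) -> no change; set of 10 is {10}
Step 4: find(7) -> no change; set of 7 is {7}
Step 5: union(6, 3) -> merged; set of 6 now {3, 6, 8}
Step 6: union(1, 14) -> merged; set of 1 now {1, 14}
Step 7: find(14) -> no change; set of 14 is {1, 14}
Step 8: union(6, 8) -> already same set; set of 6 now {3, 6, 8}
Step 9: union(4, 13) -> merged; set of 4 now {4, 13}
Step 10: union(13, 10) -> merged; set of 13 now {4, 10, 13}
Step 11: union(10, 3) -> merged; set of 10 now {3, 4, 6, 8, 10, 13}
Step 12: find(12) -> no change; set of 12 is {12}
Step 13: union(6, 7) -> merged; set of 6 now {3, 4, 6, 7, 8, 10, 13}
Step 14: union(8, 1) -> merged; set of 8 now {1, 3, 4, 6, 7, 8, 10, 13, 14}
Step 15: find(4) -> no change; set of 4 is {1, 3, 4, 6, 7, 8, 10, 13, 14}
Step 16: find(0) -> no change; set of 0 is {0}
Step 17: union(5, 4) -> merged; set of 5 now {1, 3, 4, 5, 6, 7, 8, 10, 13, 14}
Step 18: union(15, 13) -> merged; set of 15 now {1, 3, 4, 5, 6, 7, 8, 10, 13, 14, 15}
Step 19: union(12, 2) -> merged; set of 12 now {2, 12}
Step 20: union(11, 7) -> merged; set of 11 now {1, 3, 4, 5, 6, 7, 8, 10, 11, 13, 14, 15}
Step 21: union(3, 6) -> already same set; set of 3 now {1, 3, 4, 5, 6, 7, 8, 10, 11, 13, 14, 15}
Step 22: union(12, 2) -> already same set; set of 12 now {2, 12}
Step 23: find(14) -> no change; set of 14 is {1, 3, 4, 5, 6, 7, 8, 10, 11, 13, 14, 15}
Step 24: find(12) -> no change; set of 12 is {2, 12}
Step 25: find(7) -> no change; set of 7 is {1, 3, 4, 5, 6, 7, 8, 10, 11, 13, 14, 15}
Step 26: union(0, 9) -> merged; set of 0 now {0, 9}
Step 27: union(6, 10) -> already same set; set of 6 now {1, 3, 4, 5, 6, 7, 8, 10, 11, 13, 14, 15}
Set of 13: {1, 3, 4, 5, 6, 7, 8, 10, 11, 13, 14, 15}; 12 is not a member.

Answer: no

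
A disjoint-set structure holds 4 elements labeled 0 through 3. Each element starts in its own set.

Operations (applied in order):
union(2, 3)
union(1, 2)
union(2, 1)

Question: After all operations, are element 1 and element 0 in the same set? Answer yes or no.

Answer: no

Derivation:
Step 1: union(2, 3) -> merged; set of 2 now {2, 3}
Step 2: union(1, 2) -> merged; set of 1 now {1, 2, 3}
Step 3: union(2, 1) -> already same set; set of 2 now {1, 2, 3}
Set of 1: {1, 2, 3}; 0 is not a member.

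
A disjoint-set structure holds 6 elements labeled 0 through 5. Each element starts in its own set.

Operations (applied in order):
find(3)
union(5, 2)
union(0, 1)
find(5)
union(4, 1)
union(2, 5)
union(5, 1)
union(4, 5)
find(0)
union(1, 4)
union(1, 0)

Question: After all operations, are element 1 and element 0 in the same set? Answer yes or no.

Step 1: find(3) -> no change; set of 3 is {3}
Step 2: union(5, 2) -> merged; set of 5 now {2, 5}
Step 3: union(0, 1) -> merged; set of 0 now {0, 1}
Step 4: find(5) -> no change; set of 5 is {2, 5}
Step 5: union(4, 1) -> merged; set of 4 now {0, 1, 4}
Step 6: union(2, 5) -> already same set; set of 2 now {2, 5}
Step 7: union(5, 1) -> merged; set of 5 now {0, 1, 2, 4, 5}
Step 8: union(4, 5) -> already same set; set of 4 now {0, 1, 2, 4, 5}
Step 9: find(0) -> no change; set of 0 is {0, 1, 2, 4, 5}
Step 10: union(1, 4) -> already same set; set of 1 now {0, 1, 2, 4, 5}
Step 11: union(1, 0) -> already same set; set of 1 now {0, 1, 2, 4, 5}
Set of 1: {0, 1, 2, 4, 5}; 0 is a member.

Answer: yes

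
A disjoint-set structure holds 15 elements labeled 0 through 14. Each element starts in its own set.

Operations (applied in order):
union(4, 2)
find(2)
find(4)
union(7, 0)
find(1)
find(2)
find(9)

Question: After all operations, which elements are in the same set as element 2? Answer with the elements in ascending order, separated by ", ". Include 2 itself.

Step 1: union(4, 2) -> merged; set of 4 now {2, 4}
Step 2: find(2) -> no change; set of 2 is {2, 4}
Step 3: find(4) -> no change; set of 4 is {2, 4}
Step 4: union(7, 0) -> merged; set of 7 now {0, 7}
Step 5: find(1) -> no change; set of 1 is {1}
Step 6: find(2) -> no change; set of 2 is {2, 4}
Step 7: find(9) -> no change; set of 9 is {9}
Component of 2: {2, 4}

Answer: 2, 4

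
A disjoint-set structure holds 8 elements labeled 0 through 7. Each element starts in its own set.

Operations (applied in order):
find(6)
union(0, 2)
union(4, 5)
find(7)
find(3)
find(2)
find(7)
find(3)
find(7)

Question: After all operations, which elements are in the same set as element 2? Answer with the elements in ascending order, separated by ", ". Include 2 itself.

Step 1: find(6) -> no change; set of 6 is {6}
Step 2: union(0, 2) -> merged; set of 0 now {0, 2}
Step 3: union(4, 5) -> merged; set of 4 now {4, 5}
Step 4: find(7) -> no change; set of 7 is {7}
Step 5: find(3) -> no change; set of 3 is {3}
Step 6: find(2) -> no change; set of 2 is {0, 2}
Step 7: find(7) -> no change; set of 7 is {7}
Step 8: find(3) -> no change; set of 3 is {3}
Step 9: find(7) -> no change; set of 7 is {7}
Component of 2: {0, 2}

Answer: 0, 2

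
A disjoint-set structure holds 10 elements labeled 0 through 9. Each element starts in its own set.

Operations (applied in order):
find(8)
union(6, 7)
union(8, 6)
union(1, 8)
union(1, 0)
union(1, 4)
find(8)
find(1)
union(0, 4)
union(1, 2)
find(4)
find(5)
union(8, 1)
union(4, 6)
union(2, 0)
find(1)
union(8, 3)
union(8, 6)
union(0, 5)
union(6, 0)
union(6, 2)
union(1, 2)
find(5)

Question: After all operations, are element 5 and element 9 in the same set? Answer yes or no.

Step 1: find(8) -> no change; set of 8 is {8}
Step 2: union(6, 7) -> merged; set of 6 now {6, 7}
Step 3: union(8, 6) -> merged; set of 8 now {6, 7, 8}
Step 4: union(1, 8) -> merged; set of 1 now {1, 6, 7, 8}
Step 5: union(1, 0) -> merged; set of 1 now {0, 1, 6, 7, 8}
Step 6: union(1, 4) -> merged; set of 1 now {0, 1, 4, 6, 7, 8}
Step 7: find(8) -> no change; set of 8 is {0, 1, 4, 6, 7, 8}
Step 8: find(1) -> no change; set of 1 is {0, 1, 4, 6, 7, 8}
Step 9: union(0, 4) -> already same set; set of 0 now {0, 1, 4, 6, 7, 8}
Step 10: union(1, 2) -> merged; set of 1 now {0, 1, 2, 4, 6, 7, 8}
Step 11: find(4) -> no change; set of 4 is {0, 1, 2, 4, 6, 7, 8}
Step 12: find(5) -> no change; set of 5 is {5}
Step 13: union(8, 1) -> already same set; set of 8 now {0, 1, 2, 4, 6, 7, 8}
Step 14: union(4, 6) -> already same set; set of 4 now {0, 1, 2, 4, 6, 7, 8}
Step 15: union(2, 0) -> already same set; set of 2 now {0, 1, 2, 4, 6, 7, 8}
Step 16: find(1) -> no change; set of 1 is {0, 1, 2, 4, 6, 7, 8}
Step 17: union(8, 3) -> merged; set of 8 now {0, 1, 2, 3, 4, 6, 7, 8}
Step 18: union(8, 6) -> already same set; set of 8 now {0, 1, 2, 3, 4, 6, 7, 8}
Step 19: union(0, 5) -> merged; set of 0 now {0, 1, 2, 3, 4, 5, 6, 7, 8}
Step 20: union(6, 0) -> already same set; set of 6 now {0, 1, 2, 3, 4, 5, 6, 7, 8}
Step 21: union(6, 2) -> already same set; set of 6 now {0, 1, 2, 3, 4, 5, 6, 7, 8}
Step 22: union(1, 2) -> already same set; set of 1 now {0, 1, 2, 3, 4, 5, 6, 7, 8}
Step 23: find(5) -> no change; set of 5 is {0, 1, 2, 3, 4, 5, 6, 7, 8}
Set of 5: {0, 1, 2, 3, 4, 5, 6, 7, 8}; 9 is not a member.

Answer: no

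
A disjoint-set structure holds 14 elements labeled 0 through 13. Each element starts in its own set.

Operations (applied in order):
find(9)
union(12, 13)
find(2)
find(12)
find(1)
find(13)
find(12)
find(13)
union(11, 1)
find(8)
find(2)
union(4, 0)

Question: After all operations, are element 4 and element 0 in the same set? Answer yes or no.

Step 1: find(9) -> no change; set of 9 is {9}
Step 2: union(12, 13) -> merged; set of 12 now {12, 13}
Step 3: find(2) -> no change; set of 2 is {2}
Step 4: find(12) -> no change; set of 12 is {12, 13}
Step 5: find(1) -> no change; set of 1 is {1}
Step 6: find(13) -> no change; set of 13 is {12, 13}
Step 7: find(12) -> no change; set of 12 is {12, 13}
Step 8: find(13) -> no change; set of 13 is {12, 13}
Step 9: union(11, 1) -> merged; set of 11 now {1, 11}
Step 10: find(8) -> no change; set of 8 is {8}
Step 11: find(2) -> no change; set of 2 is {2}
Step 12: union(4, 0) -> merged; set of 4 now {0, 4}
Set of 4: {0, 4}; 0 is a member.

Answer: yes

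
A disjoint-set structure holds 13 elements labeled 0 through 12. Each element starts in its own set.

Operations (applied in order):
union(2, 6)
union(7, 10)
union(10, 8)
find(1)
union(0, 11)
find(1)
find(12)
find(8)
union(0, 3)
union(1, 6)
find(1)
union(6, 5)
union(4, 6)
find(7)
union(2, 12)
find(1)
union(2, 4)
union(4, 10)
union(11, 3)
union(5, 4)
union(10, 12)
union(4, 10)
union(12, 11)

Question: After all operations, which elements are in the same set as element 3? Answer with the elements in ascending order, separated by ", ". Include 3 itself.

Step 1: union(2, 6) -> merged; set of 2 now {2, 6}
Step 2: union(7, 10) -> merged; set of 7 now {7, 10}
Step 3: union(10, 8) -> merged; set of 10 now {7, 8, 10}
Step 4: find(1) -> no change; set of 1 is {1}
Step 5: union(0, 11) -> merged; set of 0 now {0, 11}
Step 6: find(1) -> no change; set of 1 is {1}
Step 7: find(12) -> no change; set of 12 is {12}
Step 8: find(8) -> no change; set of 8 is {7, 8, 10}
Step 9: union(0, 3) -> merged; set of 0 now {0, 3, 11}
Step 10: union(1, 6) -> merged; set of 1 now {1, 2, 6}
Step 11: find(1) -> no change; set of 1 is {1, 2, 6}
Step 12: union(6, 5) -> merged; set of 6 now {1, 2, 5, 6}
Step 13: union(4, 6) -> merged; set of 4 now {1, 2, 4, 5, 6}
Step 14: find(7) -> no change; set of 7 is {7, 8, 10}
Step 15: union(2, 12) -> merged; set of 2 now {1, 2, 4, 5, 6, 12}
Step 16: find(1) -> no change; set of 1 is {1, 2, 4, 5, 6, 12}
Step 17: union(2, 4) -> already same set; set of 2 now {1, 2, 4, 5, 6, 12}
Step 18: union(4, 10) -> merged; set of 4 now {1, 2, 4, 5, 6, 7, 8, 10, 12}
Step 19: union(11, 3) -> already same set; set of 11 now {0, 3, 11}
Step 20: union(5, 4) -> already same set; set of 5 now {1, 2, 4, 5, 6, 7, 8, 10, 12}
Step 21: union(10, 12) -> already same set; set of 10 now {1, 2, 4, 5, 6, 7, 8, 10, 12}
Step 22: union(4, 10) -> already same set; set of 4 now {1, 2, 4, 5, 6, 7, 8, 10, 12}
Step 23: union(12, 11) -> merged; set of 12 now {0, 1, 2, 3, 4, 5, 6, 7, 8, 10, 11, 12}
Component of 3: {0, 1, 2, 3, 4, 5, 6, 7, 8, 10, 11, 12}

Answer: 0, 1, 2, 3, 4, 5, 6, 7, 8, 10, 11, 12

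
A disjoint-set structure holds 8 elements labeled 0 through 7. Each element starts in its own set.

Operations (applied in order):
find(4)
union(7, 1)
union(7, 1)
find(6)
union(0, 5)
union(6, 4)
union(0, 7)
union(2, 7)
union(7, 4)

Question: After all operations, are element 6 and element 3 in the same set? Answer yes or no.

Step 1: find(4) -> no change; set of 4 is {4}
Step 2: union(7, 1) -> merged; set of 7 now {1, 7}
Step 3: union(7, 1) -> already same set; set of 7 now {1, 7}
Step 4: find(6) -> no change; set of 6 is {6}
Step 5: union(0, 5) -> merged; set of 0 now {0, 5}
Step 6: union(6, 4) -> merged; set of 6 now {4, 6}
Step 7: union(0, 7) -> merged; set of 0 now {0, 1, 5, 7}
Step 8: union(2, 7) -> merged; set of 2 now {0, 1, 2, 5, 7}
Step 9: union(7, 4) -> merged; set of 7 now {0, 1, 2, 4, 5, 6, 7}
Set of 6: {0, 1, 2, 4, 5, 6, 7}; 3 is not a member.

Answer: no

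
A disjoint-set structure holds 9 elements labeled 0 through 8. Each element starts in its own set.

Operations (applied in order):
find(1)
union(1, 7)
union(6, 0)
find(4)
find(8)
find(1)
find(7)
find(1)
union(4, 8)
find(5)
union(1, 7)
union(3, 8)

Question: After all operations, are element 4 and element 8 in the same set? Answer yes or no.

Answer: yes

Derivation:
Step 1: find(1) -> no change; set of 1 is {1}
Step 2: union(1, 7) -> merged; set of 1 now {1, 7}
Step 3: union(6, 0) -> merged; set of 6 now {0, 6}
Step 4: find(4) -> no change; set of 4 is {4}
Step 5: find(8) -> no change; set of 8 is {8}
Step 6: find(1) -> no change; set of 1 is {1, 7}
Step 7: find(7) -> no change; set of 7 is {1, 7}
Step 8: find(1) -> no change; set of 1 is {1, 7}
Step 9: union(4, 8) -> merged; set of 4 now {4, 8}
Step 10: find(5) -> no change; set of 5 is {5}
Step 11: union(1, 7) -> already same set; set of 1 now {1, 7}
Step 12: union(3, 8) -> merged; set of 3 now {3, 4, 8}
Set of 4: {3, 4, 8}; 8 is a member.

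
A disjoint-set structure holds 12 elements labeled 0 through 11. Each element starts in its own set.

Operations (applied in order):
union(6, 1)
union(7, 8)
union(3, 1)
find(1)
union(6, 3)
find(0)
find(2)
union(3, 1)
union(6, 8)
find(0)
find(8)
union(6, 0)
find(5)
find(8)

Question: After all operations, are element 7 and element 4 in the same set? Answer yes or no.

Answer: no

Derivation:
Step 1: union(6, 1) -> merged; set of 6 now {1, 6}
Step 2: union(7, 8) -> merged; set of 7 now {7, 8}
Step 3: union(3, 1) -> merged; set of 3 now {1, 3, 6}
Step 4: find(1) -> no change; set of 1 is {1, 3, 6}
Step 5: union(6, 3) -> already same set; set of 6 now {1, 3, 6}
Step 6: find(0) -> no change; set of 0 is {0}
Step 7: find(2) -> no change; set of 2 is {2}
Step 8: union(3, 1) -> already same set; set of 3 now {1, 3, 6}
Step 9: union(6, 8) -> merged; set of 6 now {1, 3, 6, 7, 8}
Step 10: find(0) -> no change; set of 0 is {0}
Step 11: find(8) -> no change; set of 8 is {1, 3, 6, 7, 8}
Step 12: union(6, 0) -> merged; set of 6 now {0, 1, 3, 6, 7, 8}
Step 13: find(5) -> no change; set of 5 is {5}
Step 14: find(8) -> no change; set of 8 is {0, 1, 3, 6, 7, 8}
Set of 7: {0, 1, 3, 6, 7, 8}; 4 is not a member.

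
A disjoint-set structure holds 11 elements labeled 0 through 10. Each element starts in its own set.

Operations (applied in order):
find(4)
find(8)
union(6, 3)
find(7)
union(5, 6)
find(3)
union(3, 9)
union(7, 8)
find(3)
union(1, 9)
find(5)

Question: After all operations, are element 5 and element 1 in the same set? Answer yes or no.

Step 1: find(4) -> no change; set of 4 is {4}
Step 2: find(8) -> no change; set of 8 is {8}
Step 3: union(6, 3) -> merged; set of 6 now {3, 6}
Step 4: find(7) -> no change; set of 7 is {7}
Step 5: union(5, 6) -> merged; set of 5 now {3, 5, 6}
Step 6: find(3) -> no change; set of 3 is {3, 5, 6}
Step 7: union(3, 9) -> merged; set of 3 now {3, 5, 6, 9}
Step 8: union(7, 8) -> merged; set of 7 now {7, 8}
Step 9: find(3) -> no change; set of 3 is {3, 5, 6, 9}
Step 10: union(1, 9) -> merged; set of 1 now {1, 3, 5, 6, 9}
Step 11: find(5) -> no change; set of 5 is {1, 3, 5, 6, 9}
Set of 5: {1, 3, 5, 6, 9}; 1 is a member.

Answer: yes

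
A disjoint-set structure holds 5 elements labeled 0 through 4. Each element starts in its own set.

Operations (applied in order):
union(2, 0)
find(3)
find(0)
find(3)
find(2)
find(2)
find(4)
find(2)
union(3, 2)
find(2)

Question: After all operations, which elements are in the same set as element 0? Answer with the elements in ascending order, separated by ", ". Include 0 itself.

Answer: 0, 2, 3

Derivation:
Step 1: union(2, 0) -> merged; set of 2 now {0, 2}
Step 2: find(3) -> no change; set of 3 is {3}
Step 3: find(0) -> no change; set of 0 is {0, 2}
Step 4: find(3) -> no change; set of 3 is {3}
Step 5: find(2) -> no change; set of 2 is {0, 2}
Step 6: find(2) -> no change; set of 2 is {0, 2}
Step 7: find(4) -> no change; set of 4 is {4}
Step 8: find(2) -> no change; set of 2 is {0, 2}
Step 9: union(3, 2) -> merged; set of 3 now {0, 2, 3}
Step 10: find(2) -> no change; set of 2 is {0, 2, 3}
Component of 0: {0, 2, 3}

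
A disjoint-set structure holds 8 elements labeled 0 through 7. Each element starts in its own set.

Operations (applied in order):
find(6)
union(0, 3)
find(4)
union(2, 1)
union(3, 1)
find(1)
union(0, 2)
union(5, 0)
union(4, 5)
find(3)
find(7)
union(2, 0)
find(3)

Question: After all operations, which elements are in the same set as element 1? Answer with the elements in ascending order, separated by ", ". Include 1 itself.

Answer: 0, 1, 2, 3, 4, 5

Derivation:
Step 1: find(6) -> no change; set of 6 is {6}
Step 2: union(0, 3) -> merged; set of 0 now {0, 3}
Step 3: find(4) -> no change; set of 4 is {4}
Step 4: union(2, 1) -> merged; set of 2 now {1, 2}
Step 5: union(3, 1) -> merged; set of 3 now {0, 1, 2, 3}
Step 6: find(1) -> no change; set of 1 is {0, 1, 2, 3}
Step 7: union(0, 2) -> already same set; set of 0 now {0, 1, 2, 3}
Step 8: union(5, 0) -> merged; set of 5 now {0, 1, 2, 3, 5}
Step 9: union(4, 5) -> merged; set of 4 now {0, 1, 2, 3, 4, 5}
Step 10: find(3) -> no change; set of 3 is {0, 1, 2, 3, 4, 5}
Step 11: find(7) -> no change; set of 7 is {7}
Step 12: union(2, 0) -> already same set; set of 2 now {0, 1, 2, 3, 4, 5}
Step 13: find(3) -> no change; set of 3 is {0, 1, 2, 3, 4, 5}
Component of 1: {0, 1, 2, 3, 4, 5}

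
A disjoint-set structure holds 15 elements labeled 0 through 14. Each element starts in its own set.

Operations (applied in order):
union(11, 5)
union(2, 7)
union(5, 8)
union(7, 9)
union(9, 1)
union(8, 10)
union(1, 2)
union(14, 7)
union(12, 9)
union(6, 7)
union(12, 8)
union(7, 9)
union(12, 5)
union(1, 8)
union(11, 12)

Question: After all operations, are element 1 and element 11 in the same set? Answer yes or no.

Answer: yes

Derivation:
Step 1: union(11, 5) -> merged; set of 11 now {5, 11}
Step 2: union(2, 7) -> merged; set of 2 now {2, 7}
Step 3: union(5, 8) -> merged; set of 5 now {5, 8, 11}
Step 4: union(7, 9) -> merged; set of 7 now {2, 7, 9}
Step 5: union(9, 1) -> merged; set of 9 now {1, 2, 7, 9}
Step 6: union(8, 10) -> merged; set of 8 now {5, 8, 10, 11}
Step 7: union(1, 2) -> already same set; set of 1 now {1, 2, 7, 9}
Step 8: union(14, 7) -> merged; set of 14 now {1, 2, 7, 9, 14}
Step 9: union(12, 9) -> merged; set of 12 now {1, 2, 7, 9, 12, 14}
Step 10: union(6, 7) -> merged; set of 6 now {1, 2, 6, 7, 9, 12, 14}
Step 11: union(12, 8) -> merged; set of 12 now {1, 2, 5, 6, 7, 8, 9, 10, 11, 12, 14}
Step 12: union(7, 9) -> already same set; set of 7 now {1, 2, 5, 6, 7, 8, 9, 10, 11, 12, 14}
Step 13: union(12, 5) -> already same set; set of 12 now {1, 2, 5, 6, 7, 8, 9, 10, 11, 12, 14}
Step 14: union(1, 8) -> already same set; set of 1 now {1, 2, 5, 6, 7, 8, 9, 10, 11, 12, 14}
Step 15: union(11, 12) -> already same set; set of 11 now {1, 2, 5, 6, 7, 8, 9, 10, 11, 12, 14}
Set of 1: {1, 2, 5, 6, 7, 8, 9, 10, 11, 12, 14}; 11 is a member.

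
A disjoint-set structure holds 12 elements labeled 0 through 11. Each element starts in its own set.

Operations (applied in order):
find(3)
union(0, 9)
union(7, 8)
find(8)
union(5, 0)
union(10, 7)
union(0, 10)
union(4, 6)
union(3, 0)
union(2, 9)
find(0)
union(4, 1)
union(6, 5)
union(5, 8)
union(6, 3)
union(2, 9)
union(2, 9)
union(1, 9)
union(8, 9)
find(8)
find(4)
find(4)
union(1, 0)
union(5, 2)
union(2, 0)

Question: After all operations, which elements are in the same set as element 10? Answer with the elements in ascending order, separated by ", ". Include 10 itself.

Answer: 0, 1, 2, 3, 4, 5, 6, 7, 8, 9, 10

Derivation:
Step 1: find(3) -> no change; set of 3 is {3}
Step 2: union(0, 9) -> merged; set of 0 now {0, 9}
Step 3: union(7, 8) -> merged; set of 7 now {7, 8}
Step 4: find(8) -> no change; set of 8 is {7, 8}
Step 5: union(5, 0) -> merged; set of 5 now {0, 5, 9}
Step 6: union(10, 7) -> merged; set of 10 now {7, 8, 10}
Step 7: union(0, 10) -> merged; set of 0 now {0, 5, 7, 8, 9, 10}
Step 8: union(4, 6) -> merged; set of 4 now {4, 6}
Step 9: union(3, 0) -> merged; set of 3 now {0, 3, 5, 7, 8, 9, 10}
Step 10: union(2, 9) -> merged; set of 2 now {0, 2, 3, 5, 7, 8, 9, 10}
Step 11: find(0) -> no change; set of 0 is {0, 2, 3, 5, 7, 8, 9, 10}
Step 12: union(4, 1) -> merged; set of 4 now {1, 4, 6}
Step 13: union(6, 5) -> merged; set of 6 now {0, 1, 2, 3, 4, 5, 6, 7, 8, 9, 10}
Step 14: union(5, 8) -> already same set; set of 5 now {0, 1, 2, 3, 4, 5, 6, 7, 8, 9, 10}
Step 15: union(6, 3) -> already same set; set of 6 now {0, 1, 2, 3, 4, 5, 6, 7, 8, 9, 10}
Step 16: union(2, 9) -> already same set; set of 2 now {0, 1, 2, 3, 4, 5, 6, 7, 8, 9, 10}
Step 17: union(2, 9) -> already same set; set of 2 now {0, 1, 2, 3, 4, 5, 6, 7, 8, 9, 10}
Step 18: union(1, 9) -> already same set; set of 1 now {0, 1, 2, 3, 4, 5, 6, 7, 8, 9, 10}
Step 19: union(8, 9) -> already same set; set of 8 now {0, 1, 2, 3, 4, 5, 6, 7, 8, 9, 10}
Step 20: find(8) -> no change; set of 8 is {0, 1, 2, 3, 4, 5, 6, 7, 8, 9, 10}
Step 21: find(4) -> no change; set of 4 is {0, 1, 2, 3, 4, 5, 6, 7, 8, 9, 10}
Step 22: find(4) -> no change; set of 4 is {0, 1, 2, 3, 4, 5, 6, 7, 8, 9, 10}
Step 23: union(1, 0) -> already same set; set of 1 now {0, 1, 2, 3, 4, 5, 6, 7, 8, 9, 10}
Step 24: union(5, 2) -> already same set; set of 5 now {0, 1, 2, 3, 4, 5, 6, 7, 8, 9, 10}
Step 25: union(2, 0) -> already same set; set of 2 now {0, 1, 2, 3, 4, 5, 6, 7, 8, 9, 10}
Component of 10: {0, 1, 2, 3, 4, 5, 6, 7, 8, 9, 10}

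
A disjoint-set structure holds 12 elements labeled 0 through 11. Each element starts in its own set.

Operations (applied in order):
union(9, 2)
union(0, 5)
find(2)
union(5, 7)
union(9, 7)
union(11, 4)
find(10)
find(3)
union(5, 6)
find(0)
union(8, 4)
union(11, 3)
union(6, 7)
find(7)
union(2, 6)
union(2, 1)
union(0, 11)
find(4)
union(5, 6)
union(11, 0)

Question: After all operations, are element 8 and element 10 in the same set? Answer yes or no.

Answer: no

Derivation:
Step 1: union(9, 2) -> merged; set of 9 now {2, 9}
Step 2: union(0, 5) -> merged; set of 0 now {0, 5}
Step 3: find(2) -> no change; set of 2 is {2, 9}
Step 4: union(5, 7) -> merged; set of 5 now {0, 5, 7}
Step 5: union(9, 7) -> merged; set of 9 now {0, 2, 5, 7, 9}
Step 6: union(11, 4) -> merged; set of 11 now {4, 11}
Step 7: find(10) -> no change; set of 10 is {10}
Step 8: find(3) -> no change; set of 3 is {3}
Step 9: union(5, 6) -> merged; set of 5 now {0, 2, 5, 6, 7, 9}
Step 10: find(0) -> no change; set of 0 is {0, 2, 5, 6, 7, 9}
Step 11: union(8, 4) -> merged; set of 8 now {4, 8, 11}
Step 12: union(11, 3) -> merged; set of 11 now {3, 4, 8, 11}
Step 13: union(6, 7) -> already same set; set of 6 now {0, 2, 5, 6, 7, 9}
Step 14: find(7) -> no change; set of 7 is {0, 2, 5, 6, 7, 9}
Step 15: union(2, 6) -> already same set; set of 2 now {0, 2, 5, 6, 7, 9}
Step 16: union(2, 1) -> merged; set of 2 now {0, 1, 2, 5, 6, 7, 9}
Step 17: union(0, 11) -> merged; set of 0 now {0, 1, 2, 3, 4, 5, 6, 7, 8, 9, 11}
Step 18: find(4) -> no change; set of 4 is {0, 1, 2, 3, 4, 5, 6, 7, 8, 9, 11}
Step 19: union(5, 6) -> already same set; set of 5 now {0, 1, 2, 3, 4, 5, 6, 7, 8, 9, 11}
Step 20: union(11, 0) -> already same set; set of 11 now {0, 1, 2, 3, 4, 5, 6, 7, 8, 9, 11}
Set of 8: {0, 1, 2, 3, 4, 5, 6, 7, 8, 9, 11}; 10 is not a member.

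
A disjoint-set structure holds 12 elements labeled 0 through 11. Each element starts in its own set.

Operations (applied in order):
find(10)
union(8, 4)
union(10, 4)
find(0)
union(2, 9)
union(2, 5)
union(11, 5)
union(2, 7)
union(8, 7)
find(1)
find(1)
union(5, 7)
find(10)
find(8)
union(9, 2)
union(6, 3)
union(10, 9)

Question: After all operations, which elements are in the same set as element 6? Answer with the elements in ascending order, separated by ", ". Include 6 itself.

Step 1: find(10) -> no change; set of 10 is {10}
Step 2: union(8, 4) -> merged; set of 8 now {4, 8}
Step 3: union(10, 4) -> merged; set of 10 now {4, 8, 10}
Step 4: find(0) -> no change; set of 0 is {0}
Step 5: union(2, 9) -> merged; set of 2 now {2, 9}
Step 6: union(2, 5) -> merged; set of 2 now {2, 5, 9}
Step 7: union(11, 5) -> merged; set of 11 now {2, 5, 9, 11}
Step 8: union(2, 7) -> merged; set of 2 now {2, 5, 7, 9, 11}
Step 9: union(8, 7) -> merged; set of 8 now {2, 4, 5, 7, 8, 9, 10, 11}
Step 10: find(1) -> no change; set of 1 is {1}
Step 11: find(1) -> no change; set of 1 is {1}
Step 12: union(5, 7) -> already same set; set of 5 now {2, 4, 5, 7, 8, 9, 10, 11}
Step 13: find(10) -> no change; set of 10 is {2, 4, 5, 7, 8, 9, 10, 11}
Step 14: find(8) -> no change; set of 8 is {2, 4, 5, 7, 8, 9, 10, 11}
Step 15: union(9, 2) -> already same set; set of 9 now {2, 4, 5, 7, 8, 9, 10, 11}
Step 16: union(6, 3) -> merged; set of 6 now {3, 6}
Step 17: union(10, 9) -> already same set; set of 10 now {2, 4, 5, 7, 8, 9, 10, 11}
Component of 6: {3, 6}

Answer: 3, 6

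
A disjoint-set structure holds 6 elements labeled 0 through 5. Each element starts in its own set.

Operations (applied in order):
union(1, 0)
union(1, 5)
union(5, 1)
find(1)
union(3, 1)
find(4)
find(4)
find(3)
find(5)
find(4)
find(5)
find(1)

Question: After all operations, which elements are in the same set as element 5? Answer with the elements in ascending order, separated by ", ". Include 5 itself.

Answer: 0, 1, 3, 5

Derivation:
Step 1: union(1, 0) -> merged; set of 1 now {0, 1}
Step 2: union(1, 5) -> merged; set of 1 now {0, 1, 5}
Step 3: union(5, 1) -> already same set; set of 5 now {0, 1, 5}
Step 4: find(1) -> no change; set of 1 is {0, 1, 5}
Step 5: union(3, 1) -> merged; set of 3 now {0, 1, 3, 5}
Step 6: find(4) -> no change; set of 4 is {4}
Step 7: find(4) -> no change; set of 4 is {4}
Step 8: find(3) -> no change; set of 3 is {0, 1, 3, 5}
Step 9: find(5) -> no change; set of 5 is {0, 1, 3, 5}
Step 10: find(4) -> no change; set of 4 is {4}
Step 11: find(5) -> no change; set of 5 is {0, 1, 3, 5}
Step 12: find(1) -> no change; set of 1 is {0, 1, 3, 5}
Component of 5: {0, 1, 3, 5}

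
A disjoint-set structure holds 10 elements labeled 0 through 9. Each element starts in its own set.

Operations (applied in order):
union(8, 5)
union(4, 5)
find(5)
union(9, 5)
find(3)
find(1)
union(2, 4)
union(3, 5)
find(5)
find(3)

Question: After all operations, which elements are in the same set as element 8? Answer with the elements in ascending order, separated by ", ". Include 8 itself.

Answer: 2, 3, 4, 5, 8, 9

Derivation:
Step 1: union(8, 5) -> merged; set of 8 now {5, 8}
Step 2: union(4, 5) -> merged; set of 4 now {4, 5, 8}
Step 3: find(5) -> no change; set of 5 is {4, 5, 8}
Step 4: union(9, 5) -> merged; set of 9 now {4, 5, 8, 9}
Step 5: find(3) -> no change; set of 3 is {3}
Step 6: find(1) -> no change; set of 1 is {1}
Step 7: union(2, 4) -> merged; set of 2 now {2, 4, 5, 8, 9}
Step 8: union(3, 5) -> merged; set of 3 now {2, 3, 4, 5, 8, 9}
Step 9: find(5) -> no change; set of 5 is {2, 3, 4, 5, 8, 9}
Step 10: find(3) -> no change; set of 3 is {2, 3, 4, 5, 8, 9}
Component of 8: {2, 3, 4, 5, 8, 9}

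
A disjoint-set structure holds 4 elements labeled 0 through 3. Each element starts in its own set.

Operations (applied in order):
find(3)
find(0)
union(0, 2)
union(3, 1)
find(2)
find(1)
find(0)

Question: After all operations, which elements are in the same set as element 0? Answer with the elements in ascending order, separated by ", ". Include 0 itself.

Step 1: find(3) -> no change; set of 3 is {3}
Step 2: find(0) -> no change; set of 0 is {0}
Step 3: union(0, 2) -> merged; set of 0 now {0, 2}
Step 4: union(3, 1) -> merged; set of 3 now {1, 3}
Step 5: find(2) -> no change; set of 2 is {0, 2}
Step 6: find(1) -> no change; set of 1 is {1, 3}
Step 7: find(0) -> no change; set of 0 is {0, 2}
Component of 0: {0, 2}

Answer: 0, 2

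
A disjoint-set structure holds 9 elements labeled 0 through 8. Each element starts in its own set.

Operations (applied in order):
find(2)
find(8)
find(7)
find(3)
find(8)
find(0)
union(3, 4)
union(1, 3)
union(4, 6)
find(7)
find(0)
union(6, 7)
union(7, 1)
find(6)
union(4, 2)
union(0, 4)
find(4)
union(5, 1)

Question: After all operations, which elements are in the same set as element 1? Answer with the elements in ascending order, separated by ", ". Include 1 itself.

Step 1: find(2) -> no change; set of 2 is {2}
Step 2: find(8) -> no change; set of 8 is {8}
Step 3: find(7) -> no change; set of 7 is {7}
Step 4: find(3) -> no change; set of 3 is {3}
Step 5: find(8) -> no change; set of 8 is {8}
Step 6: find(0) -> no change; set of 0 is {0}
Step 7: union(3, 4) -> merged; set of 3 now {3, 4}
Step 8: union(1, 3) -> merged; set of 1 now {1, 3, 4}
Step 9: union(4, 6) -> merged; set of 4 now {1, 3, 4, 6}
Step 10: find(7) -> no change; set of 7 is {7}
Step 11: find(0) -> no change; set of 0 is {0}
Step 12: union(6, 7) -> merged; set of 6 now {1, 3, 4, 6, 7}
Step 13: union(7, 1) -> already same set; set of 7 now {1, 3, 4, 6, 7}
Step 14: find(6) -> no change; set of 6 is {1, 3, 4, 6, 7}
Step 15: union(4, 2) -> merged; set of 4 now {1, 2, 3, 4, 6, 7}
Step 16: union(0, 4) -> merged; set of 0 now {0, 1, 2, 3, 4, 6, 7}
Step 17: find(4) -> no change; set of 4 is {0, 1, 2, 3, 4, 6, 7}
Step 18: union(5, 1) -> merged; set of 5 now {0, 1, 2, 3, 4, 5, 6, 7}
Component of 1: {0, 1, 2, 3, 4, 5, 6, 7}

Answer: 0, 1, 2, 3, 4, 5, 6, 7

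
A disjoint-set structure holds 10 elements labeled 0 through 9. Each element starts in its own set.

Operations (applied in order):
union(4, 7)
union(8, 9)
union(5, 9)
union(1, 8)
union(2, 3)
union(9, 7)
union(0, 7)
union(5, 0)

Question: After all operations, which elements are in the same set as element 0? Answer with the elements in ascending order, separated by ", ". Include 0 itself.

Answer: 0, 1, 4, 5, 7, 8, 9

Derivation:
Step 1: union(4, 7) -> merged; set of 4 now {4, 7}
Step 2: union(8, 9) -> merged; set of 8 now {8, 9}
Step 3: union(5, 9) -> merged; set of 5 now {5, 8, 9}
Step 4: union(1, 8) -> merged; set of 1 now {1, 5, 8, 9}
Step 5: union(2, 3) -> merged; set of 2 now {2, 3}
Step 6: union(9, 7) -> merged; set of 9 now {1, 4, 5, 7, 8, 9}
Step 7: union(0, 7) -> merged; set of 0 now {0, 1, 4, 5, 7, 8, 9}
Step 8: union(5, 0) -> already same set; set of 5 now {0, 1, 4, 5, 7, 8, 9}
Component of 0: {0, 1, 4, 5, 7, 8, 9}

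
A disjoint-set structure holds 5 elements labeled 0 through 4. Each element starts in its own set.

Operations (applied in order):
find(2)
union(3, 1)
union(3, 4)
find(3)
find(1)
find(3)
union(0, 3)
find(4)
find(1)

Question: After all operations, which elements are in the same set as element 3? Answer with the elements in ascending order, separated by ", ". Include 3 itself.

Step 1: find(2) -> no change; set of 2 is {2}
Step 2: union(3, 1) -> merged; set of 3 now {1, 3}
Step 3: union(3, 4) -> merged; set of 3 now {1, 3, 4}
Step 4: find(3) -> no change; set of 3 is {1, 3, 4}
Step 5: find(1) -> no change; set of 1 is {1, 3, 4}
Step 6: find(3) -> no change; set of 3 is {1, 3, 4}
Step 7: union(0, 3) -> merged; set of 0 now {0, 1, 3, 4}
Step 8: find(4) -> no change; set of 4 is {0, 1, 3, 4}
Step 9: find(1) -> no change; set of 1 is {0, 1, 3, 4}
Component of 3: {0, 1, 3, 4}

Answer: 0, 1, 3, 4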